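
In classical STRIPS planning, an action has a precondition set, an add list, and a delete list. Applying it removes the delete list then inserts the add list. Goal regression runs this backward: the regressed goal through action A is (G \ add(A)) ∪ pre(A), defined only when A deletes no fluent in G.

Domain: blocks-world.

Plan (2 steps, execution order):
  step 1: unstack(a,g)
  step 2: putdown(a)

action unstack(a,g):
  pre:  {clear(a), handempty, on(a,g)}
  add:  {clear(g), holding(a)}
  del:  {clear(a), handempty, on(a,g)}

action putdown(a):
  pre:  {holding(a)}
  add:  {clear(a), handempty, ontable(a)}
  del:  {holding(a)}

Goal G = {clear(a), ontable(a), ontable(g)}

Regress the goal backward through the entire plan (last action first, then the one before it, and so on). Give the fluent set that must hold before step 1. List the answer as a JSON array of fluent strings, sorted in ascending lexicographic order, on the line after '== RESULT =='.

Work backward from the goal:
  through step 2 (putdown(a)): drop {clear(a), ontable(a)}, keep {ontable(g)}, require {holding(a)}
    → {holding(a), ontable(g)}
  through step 1 (unstack(a,g)): drop {holding(a)}, keep {ontable(g)}, require {clear(a), handempty, on(a,g)}
    → {clear(a), handempty, on(a,g), ontable(g)}

== RESULT ==
["clear(a)", "handempty", "on(a,g)", "ontable(g)"]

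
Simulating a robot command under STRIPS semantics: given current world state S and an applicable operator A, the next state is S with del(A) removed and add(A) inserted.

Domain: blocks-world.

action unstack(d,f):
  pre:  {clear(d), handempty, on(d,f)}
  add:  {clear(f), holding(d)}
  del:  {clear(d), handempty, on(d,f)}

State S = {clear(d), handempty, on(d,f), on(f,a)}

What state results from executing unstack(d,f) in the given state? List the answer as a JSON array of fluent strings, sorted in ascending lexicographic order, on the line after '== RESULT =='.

Compute (S \ del) ∪ add:
  pre ⊆ S: {clear(d), handempty, on(d,f)} ⊆ S  — applicable
  S \ del = {on(f,a)}
  ∪ add   = {clear(f), holding(d), on(f,a)}

== RESULT ==
["clear(f)", "holding(d)", "on(f,a)"]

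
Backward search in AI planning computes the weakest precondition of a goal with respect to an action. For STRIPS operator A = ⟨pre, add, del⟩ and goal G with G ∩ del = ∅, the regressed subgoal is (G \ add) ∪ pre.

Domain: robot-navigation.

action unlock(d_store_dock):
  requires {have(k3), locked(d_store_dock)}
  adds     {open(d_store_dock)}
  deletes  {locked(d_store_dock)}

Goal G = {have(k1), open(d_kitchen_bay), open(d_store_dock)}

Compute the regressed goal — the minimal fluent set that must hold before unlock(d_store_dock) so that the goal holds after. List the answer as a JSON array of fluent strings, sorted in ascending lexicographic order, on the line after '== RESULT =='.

Regress:
  G ∩ del = {}  (empty — regression defined)
  G \ add = {have(k1), open(d_kitchen_bay), open(d_store_dock)} \ {open(d_store_dock)} = {have(k1), open(d_kitchen_bay)}
  ∪ pre   = {have(k1), open(d_kitchen_bay)} ∪ {have(k3), locked(d_store_dock)}
          = {have(k1), have(k3), locked(d_store_dock), open(d_kitchen_bay)}

== RESULT ==
["have(k1)", "have(k3)", "locked(d_store_dock)", "open(d_kitchen_bay)"]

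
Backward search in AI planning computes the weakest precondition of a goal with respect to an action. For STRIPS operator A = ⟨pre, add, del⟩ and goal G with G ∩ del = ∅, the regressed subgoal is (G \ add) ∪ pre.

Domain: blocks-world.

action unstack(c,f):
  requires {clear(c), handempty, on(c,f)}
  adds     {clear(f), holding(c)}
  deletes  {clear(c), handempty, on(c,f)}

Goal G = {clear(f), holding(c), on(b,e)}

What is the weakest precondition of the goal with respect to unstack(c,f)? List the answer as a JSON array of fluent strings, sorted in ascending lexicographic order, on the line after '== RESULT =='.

Compute (G \ add) ∪ pre:
  G ∩ del = {}  (empty — regression defined)
  G \ add = {clear(f), holding(c), on(b,e)} \ {clear(f), holding(c)} = {on(b,e)}
  ∪ pre   = {on(b,e)} ∪ {clear(c), handempty, on(c,f)}
          = {clear(c), handempty, on(b,e), on(c,f)}

== RESULT ==
["clear(c)", "handempty", "on(b,e)", "on(c,f)"]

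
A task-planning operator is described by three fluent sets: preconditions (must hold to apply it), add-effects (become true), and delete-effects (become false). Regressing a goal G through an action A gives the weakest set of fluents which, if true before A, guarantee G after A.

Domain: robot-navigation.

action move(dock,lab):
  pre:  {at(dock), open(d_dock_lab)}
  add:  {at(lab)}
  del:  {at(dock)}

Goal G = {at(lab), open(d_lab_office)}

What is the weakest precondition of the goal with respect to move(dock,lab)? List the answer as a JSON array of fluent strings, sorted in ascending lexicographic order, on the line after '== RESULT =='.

Compute (G \ add) ∪ pre:
  G ∩ del = {}  (empty — regression defined)
  G \ add = {at(lab), open(d_lab_office)} \ {at(lab)} = {open(d_lab_office)}
  ∪ pre   = {open(d_lab_office)} ∪ {at(dock), open(d_dock_lab)}
          = {at(dock), open(d_dock_lab), open(d_lab_office)}

== RESULT ==
["at(dock)", "open(d_dock_lab)", "open(d_lab_office)"]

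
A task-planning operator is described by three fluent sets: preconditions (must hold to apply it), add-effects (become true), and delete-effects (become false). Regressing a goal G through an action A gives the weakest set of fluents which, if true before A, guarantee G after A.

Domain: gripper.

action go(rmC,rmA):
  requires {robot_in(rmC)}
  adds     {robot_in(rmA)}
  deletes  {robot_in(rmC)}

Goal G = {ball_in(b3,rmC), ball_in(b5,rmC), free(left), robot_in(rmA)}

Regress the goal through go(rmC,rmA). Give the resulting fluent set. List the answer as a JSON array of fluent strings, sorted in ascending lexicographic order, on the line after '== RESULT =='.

Compute (G \ add) ∪ pre:
  G ∩ del = {}  (empty — regression defined)
  G \ add = {ball_in(b3,rmC), ball_in(b5,rmC), free(left), robot_in(rmA)} \ {robot_in(rmA)} = {ball_in(b3,rmC), ball_in(b5,rmC), free(left)}
  ∪ pre   = {ball_in(b3,rmC), ball_in(b5,rmC), free(left)} ∪ {robot_in(rmC)}
          = {ball_in(b3,rmC), ball_in(b5,rmC), free(left), robot_in(rmC)}

== RESULT ==
["ball_in(b3,rmC)", "ball_in(b5,rmC)", "free(left)", "robot_in(rmC)"]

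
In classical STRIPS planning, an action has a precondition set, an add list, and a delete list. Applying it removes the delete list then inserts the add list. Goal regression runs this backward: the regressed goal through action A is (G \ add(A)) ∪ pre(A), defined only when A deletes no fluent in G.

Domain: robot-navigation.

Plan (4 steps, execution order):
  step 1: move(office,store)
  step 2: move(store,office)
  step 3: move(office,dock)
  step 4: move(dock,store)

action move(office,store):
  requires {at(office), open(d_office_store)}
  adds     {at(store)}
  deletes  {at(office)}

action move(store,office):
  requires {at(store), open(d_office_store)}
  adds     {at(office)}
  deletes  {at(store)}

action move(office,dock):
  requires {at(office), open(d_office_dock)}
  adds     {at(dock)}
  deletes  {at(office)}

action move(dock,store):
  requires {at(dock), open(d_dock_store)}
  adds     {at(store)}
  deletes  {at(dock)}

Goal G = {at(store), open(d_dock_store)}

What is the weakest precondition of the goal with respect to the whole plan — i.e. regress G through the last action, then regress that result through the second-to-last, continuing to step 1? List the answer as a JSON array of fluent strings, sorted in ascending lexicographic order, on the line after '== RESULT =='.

Work backward from the goal:
  through step 4 (move(dock,store)): drop {at(store)}, keep {open(d_dock_store)}, require {at(dock), open(d_dock_store)}
    → {at(dock), open(d_dock_store)}
  through step 3 (move(office,dock)): drop {at(dock)}, keep {open(d_dock_store)}, require {at(office), open(d_office_dock)}
    → {at(office), open(d_dock_store), open(d_office_dock)}
  through step 2 (move(store,office)): drop {at(office)}, keep {open(d_dock_store), open(d_office_dock)}, require {at(store), open(d_office_store)}
    → {at(store), open(d_dock_store), open(d_office_dock), open(d_office_store)}
  through step 1 (move(office,store)): drop {at(store)}, keep {open(d_dock_store), open(d_office_dock), open(d_office_store)}, require {at(office), open(d_office_store)}
    → {at(office), open(d_dock_store), open(d_office_dock), open(d_office_store)}

== RESULT ==
["at(office)", "open(d_dock_store)", "open(d_office_dock)", "open(d_office_store)"]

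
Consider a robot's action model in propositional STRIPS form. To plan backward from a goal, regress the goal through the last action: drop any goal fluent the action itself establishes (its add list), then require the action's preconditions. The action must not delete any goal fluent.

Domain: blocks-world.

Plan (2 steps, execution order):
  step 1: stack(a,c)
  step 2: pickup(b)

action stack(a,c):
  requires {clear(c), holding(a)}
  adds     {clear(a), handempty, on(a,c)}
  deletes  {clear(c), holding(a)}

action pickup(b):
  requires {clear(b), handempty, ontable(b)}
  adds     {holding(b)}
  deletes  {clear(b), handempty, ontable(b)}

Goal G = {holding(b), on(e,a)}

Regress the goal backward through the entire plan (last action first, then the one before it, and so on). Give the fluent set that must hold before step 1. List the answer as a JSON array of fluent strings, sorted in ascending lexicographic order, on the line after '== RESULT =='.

Work backward from the goal:
  through step 2 (pickup(b)): drop {holding(b)}, keep {on(e,a)}, require {clear(b), handempty, ontable(b)}
    → {clear(b), handempty, on(e,a), ontable(b)}
  through step 1 (stack(a,c)): drop {handempty}, keep {clear(b), on(e,a), ontable(b)}, require {clear(c), holding(a)}
    → {clear(b), clear(c), holding(a), on(e,a), ontable(b)}

== RESULT ==
["clear(b)", "clear(c)", "holding(a)", "on(e,a)", "ontable(b)"]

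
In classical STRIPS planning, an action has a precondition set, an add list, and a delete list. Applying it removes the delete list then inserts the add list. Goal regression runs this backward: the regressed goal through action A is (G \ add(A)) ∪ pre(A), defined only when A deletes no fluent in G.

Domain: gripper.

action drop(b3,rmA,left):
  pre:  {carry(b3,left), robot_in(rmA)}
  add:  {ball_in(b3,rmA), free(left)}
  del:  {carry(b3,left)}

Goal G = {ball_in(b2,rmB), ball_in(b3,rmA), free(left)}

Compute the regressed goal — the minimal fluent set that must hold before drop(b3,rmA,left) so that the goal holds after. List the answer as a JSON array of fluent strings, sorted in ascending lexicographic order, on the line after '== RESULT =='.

Compute (G \ add) ∪ pre:
  G ∩ del = {}  (empty — regression defined)
  G \ add = {ball_in(b2,rmB), ball_in(b3,rmA), free(left)} \ {ball_in(b3,rmA), free(left)} = {ball_in(b2,rmB)}
  ∪ pre   = {ball_in(b2,rmB)} ∪ {carry(b3,left), robot_in(rmA)}
          = {ball_in(b2,rmB), carry(b3,left), robot_in(rmA)}

== RESULT ==
["ball_in(b2,rmB)", "carry(b3,left)", "robot_in(rmA)"]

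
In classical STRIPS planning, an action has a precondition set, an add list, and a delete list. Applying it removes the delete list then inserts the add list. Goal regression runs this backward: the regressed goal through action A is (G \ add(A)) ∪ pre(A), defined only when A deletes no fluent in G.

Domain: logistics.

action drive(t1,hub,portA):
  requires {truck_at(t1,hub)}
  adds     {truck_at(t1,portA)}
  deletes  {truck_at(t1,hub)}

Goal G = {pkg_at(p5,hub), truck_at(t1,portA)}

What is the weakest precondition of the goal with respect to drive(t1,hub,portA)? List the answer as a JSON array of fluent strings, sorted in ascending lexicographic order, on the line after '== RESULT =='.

Compute (G \ add) ∪ pre:
  G ∩ del = {}  (empty — regression defined)
  G \ add = {pkg_at(p5,hub), truck_at(t1,portA)} \ {truck_at(t1,portA)} = {pkg_at(p5,hub)}
  ∪ pre   = {pkg_at(p5,hub)} ∪ {truck_at(t1,hub)}
          = {pkg_at(p5,hub), truck_at(t1,hub)}

== RESULT ==
["pkg_at(p5,hub)", "truck_at(t1,hub)"]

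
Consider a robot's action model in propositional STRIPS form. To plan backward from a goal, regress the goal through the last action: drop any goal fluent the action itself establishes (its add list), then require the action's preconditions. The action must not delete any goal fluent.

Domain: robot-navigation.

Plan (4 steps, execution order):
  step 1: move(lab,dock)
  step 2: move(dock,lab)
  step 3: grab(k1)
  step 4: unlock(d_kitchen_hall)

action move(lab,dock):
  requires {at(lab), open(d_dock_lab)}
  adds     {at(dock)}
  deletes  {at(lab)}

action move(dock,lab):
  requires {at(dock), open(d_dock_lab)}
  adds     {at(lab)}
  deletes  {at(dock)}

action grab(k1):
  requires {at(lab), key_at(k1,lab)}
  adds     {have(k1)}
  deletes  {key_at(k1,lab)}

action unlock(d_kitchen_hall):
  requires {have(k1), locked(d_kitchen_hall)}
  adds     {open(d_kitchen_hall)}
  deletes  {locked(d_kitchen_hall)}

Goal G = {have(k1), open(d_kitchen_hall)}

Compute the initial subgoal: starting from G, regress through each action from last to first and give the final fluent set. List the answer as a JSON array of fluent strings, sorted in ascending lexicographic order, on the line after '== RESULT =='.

Work backward from the goal:
  through step 4 (unlock(d_kitchen_hall)): drop {open(d_kitchen_hall)}, keep {have(k1)}, require {have(k1), locked(d_kitchen_hall)}
    → {have(k1), locked(d_kitchen_hall)}
  through step 3 (grab(k1)): drop {have(k1)}, keep {locked(d_kitchen_hall)}, require {at(lab), key_at(k1,lab)}
    → {at(lab), key_at(k1,lab), locked(d_kitchen_hall)}
  through step 2 (move(dock,lab)): drop {at(lab)}, keep {key_at(k1,lab), locked(d_kitchen_hall)}, require {at(dock), open(d_dock_lab)}
    → {at(dock), key_at(k1,lab), locked(d_kitchen_hall), open(d_dock_lab)}
  through step 1 (move(lab,dock)): drop {at(dock)}, keep {key_at(k1,lab), locked(d_kitchen_hall), open(d_dock_lab)}, require {at(lab), open(d_dock_lab)}
    → {at(lab), key_at(k1,lab), locked(d_kitchen_hall), open(d_dock_lab)}

== RESULT ==
["at(lab)", "key_at(k1,lab)", "locked(d_kitchen_hall)", "open(d_dock_lab)"]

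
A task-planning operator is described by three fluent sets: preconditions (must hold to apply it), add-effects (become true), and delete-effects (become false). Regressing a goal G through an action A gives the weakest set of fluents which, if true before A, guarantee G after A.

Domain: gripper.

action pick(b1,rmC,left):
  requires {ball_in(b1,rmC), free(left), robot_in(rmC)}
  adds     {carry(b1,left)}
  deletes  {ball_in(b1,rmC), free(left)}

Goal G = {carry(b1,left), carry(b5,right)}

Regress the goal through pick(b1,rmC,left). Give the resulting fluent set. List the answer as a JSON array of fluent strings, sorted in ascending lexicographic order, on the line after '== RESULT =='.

Compute (G \ add) ∪ pre:
  G ∩ del = {}  (empty — regression defined)
  G \ add = {carry(b1,left), carry(b5,right)} \ {carry(b1,left)} = {carry(b5,right)}
  ∪ pre   = {carry(b5,right)} ∪ {ball_in(b1,rmC), free(left), robot_in(rmC)}
          = {ball_in(b1,rmC), carry(b5,right), free(left), robot_in(rmC)}

== RESULT ==
["ball_in(b1,rmC)", "carry(b5,right)", "free(left)", "robot_in(rmC)"]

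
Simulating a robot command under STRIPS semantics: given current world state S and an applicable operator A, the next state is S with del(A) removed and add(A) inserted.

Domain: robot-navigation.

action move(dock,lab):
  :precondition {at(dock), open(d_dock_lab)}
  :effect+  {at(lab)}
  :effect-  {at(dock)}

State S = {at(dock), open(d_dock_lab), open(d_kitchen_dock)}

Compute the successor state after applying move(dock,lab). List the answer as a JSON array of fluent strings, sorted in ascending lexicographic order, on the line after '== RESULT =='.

Compute (S \ del) ∪ add:
  pre ⊆ S: {at(dock), open(d_dock_lab)} ⊆ S  — applicable
  S \ del = {open(d_dock_lab), open(d_kitchen_dock)}
  ∪ add   = {at(lab), open(d_dock_lab), open(d_kitchen_dock)}

== RESULT ==
["at(lab)", "open(d_dock_lab)", "open(d_kitchen_dock)"]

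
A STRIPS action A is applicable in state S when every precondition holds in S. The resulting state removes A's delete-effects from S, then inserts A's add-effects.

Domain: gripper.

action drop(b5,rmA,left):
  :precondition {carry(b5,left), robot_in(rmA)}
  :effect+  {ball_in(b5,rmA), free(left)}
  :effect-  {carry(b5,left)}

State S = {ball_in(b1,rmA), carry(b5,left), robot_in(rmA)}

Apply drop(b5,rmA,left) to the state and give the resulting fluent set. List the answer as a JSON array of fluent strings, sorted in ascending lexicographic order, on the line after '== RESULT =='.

Compute (S \ del) ∪ add:
  pre ⊆ S: {carry(b5,left), robot_in(rmA)} ⊆ S  — applicable
  S \ del = {ball_in(b1,rmA), robot_in(rmA)}
  ∪ add   = {ball_in(b1,rmA), ball_in(b5,rmA), free(left), robot_in(rmA)}

== RESULT ==
["ball_in(b1,rmA)", "ball_in(b5,rmA)", "free(left)", "robot_in(rmA)"]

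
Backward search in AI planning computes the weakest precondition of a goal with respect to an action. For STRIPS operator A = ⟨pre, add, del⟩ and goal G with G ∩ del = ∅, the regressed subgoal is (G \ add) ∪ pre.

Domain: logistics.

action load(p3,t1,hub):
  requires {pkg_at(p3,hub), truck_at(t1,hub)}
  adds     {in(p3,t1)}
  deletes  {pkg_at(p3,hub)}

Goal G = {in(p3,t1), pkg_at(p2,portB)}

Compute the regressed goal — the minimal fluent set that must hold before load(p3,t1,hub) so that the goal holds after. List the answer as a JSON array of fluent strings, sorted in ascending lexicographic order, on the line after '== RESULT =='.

Compute (G \ add) ∪ pre:
  G ∩ del = {}  (empty — regression defined)
  G \ add = {in(p3,t1), pkg_at(p2,portB)} \ {in(p3,t1)} = {pkg_at(p2,portB)}
  ∪ pre   = {pkg_at(p2,portB)} ∪ {pkg_at(p3,hub), truck_at(t1,hub)}
          = {pkg_at(p2,portB), pkg_at(p3,hub), truck_at(t1,hub)}

== RESULT ==
["pkg_at(p2,portB)", "pkg_at(p3,hub)", "truck_at(t1,hub)"]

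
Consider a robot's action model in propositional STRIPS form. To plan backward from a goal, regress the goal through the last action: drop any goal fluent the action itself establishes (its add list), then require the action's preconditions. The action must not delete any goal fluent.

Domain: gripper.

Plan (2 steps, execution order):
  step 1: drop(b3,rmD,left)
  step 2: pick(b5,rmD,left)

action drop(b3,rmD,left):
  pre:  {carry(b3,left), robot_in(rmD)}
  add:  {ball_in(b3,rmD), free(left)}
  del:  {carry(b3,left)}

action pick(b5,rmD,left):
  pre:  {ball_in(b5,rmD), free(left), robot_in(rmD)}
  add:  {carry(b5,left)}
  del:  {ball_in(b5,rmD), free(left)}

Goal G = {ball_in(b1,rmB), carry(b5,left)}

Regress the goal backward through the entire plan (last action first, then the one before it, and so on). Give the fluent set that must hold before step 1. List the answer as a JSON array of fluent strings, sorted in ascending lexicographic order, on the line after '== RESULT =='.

Regress step by step:
  through step 2 (pick(b5,rmD,left)): drop {carry(b5,left)}, keep {ball_in(b1,rmB)}, require {ball_in(b5,rmD), free(left), robot_in(rmD)}
    → {ball_in(b1,rmB), ball_in(b5,rmD), free(left), robot_in(rmD)}
  through step 1 (drop(b3,rmD,left)): drop {free(left)}, keep {ball_in(b1,rmB), ball_in(b5,rmD), robot_in(rmD)}, require {carry(b3,left), robot_in(rmD)}
    → {ball_in(b1,rmB), ball_in(b5,rmD), carry(b3,left), robot_in(rmD)}

== RESULT ==
["ball_in(b1,rmB)", "ball_in(b5,rmD)", "carry(b3,left)", "robot_in(rmD)"]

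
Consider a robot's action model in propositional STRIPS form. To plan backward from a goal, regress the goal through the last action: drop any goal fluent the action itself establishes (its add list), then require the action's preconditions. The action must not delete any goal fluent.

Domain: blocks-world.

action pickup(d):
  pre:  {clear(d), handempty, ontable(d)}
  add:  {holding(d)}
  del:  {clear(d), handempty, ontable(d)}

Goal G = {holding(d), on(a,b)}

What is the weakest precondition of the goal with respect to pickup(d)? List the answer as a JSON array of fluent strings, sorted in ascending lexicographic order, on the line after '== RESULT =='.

Compute (G \ add) ∪ pre:
  G ∩ del = {}  (empty — regression defined)
  G \ add = {holding(d), on(a,b)} \ {holding(d)} = {on(a,b)}
  ∪ pre   = {on(a,b)} ∪ {clear(d), handempty, ontable(d)}
          = {clear(d), handempty, on(a,b), ontable(d)}

== RESULT ==
["clear(d)", "handempty", "on(a,b)", "ontable(d)"]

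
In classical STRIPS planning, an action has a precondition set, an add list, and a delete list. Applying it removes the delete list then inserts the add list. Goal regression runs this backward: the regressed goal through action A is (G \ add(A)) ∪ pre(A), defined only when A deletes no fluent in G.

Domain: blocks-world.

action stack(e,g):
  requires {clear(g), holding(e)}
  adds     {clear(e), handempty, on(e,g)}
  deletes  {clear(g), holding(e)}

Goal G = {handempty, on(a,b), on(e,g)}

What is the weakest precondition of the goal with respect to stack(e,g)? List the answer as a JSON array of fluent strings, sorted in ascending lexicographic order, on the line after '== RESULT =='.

Compute (G \ add) ∪ pre:
  G ∩ del = {}  (empty — regression defined)
  G \ add = {handempty, on(a,b), on(e,g)} \ {clear(e), handempty, on(e,g)} = {on(a,b)}
  ∪ pre   = {on(a,b)} ∪ {clear(g), holding(e)}
          = {clear(g), holding(e), on(a,b)}

== RESULT ==
["clear(g)", "holding(e)", "on(a,b)"]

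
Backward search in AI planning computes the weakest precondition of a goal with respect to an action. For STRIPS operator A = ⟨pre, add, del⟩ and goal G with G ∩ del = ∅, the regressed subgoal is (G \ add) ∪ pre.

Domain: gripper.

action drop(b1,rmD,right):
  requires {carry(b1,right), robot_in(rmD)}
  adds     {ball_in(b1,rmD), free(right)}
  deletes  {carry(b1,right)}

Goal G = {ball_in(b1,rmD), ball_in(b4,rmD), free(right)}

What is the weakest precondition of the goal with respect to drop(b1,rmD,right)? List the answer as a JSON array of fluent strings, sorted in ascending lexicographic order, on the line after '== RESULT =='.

Compute (G \ add) ∪ pre:
  G ∩ del = {}  (empty — regression defined)
  G \ add = {ball_in(b1,rmD), ball_in(b4,rmD), free(right)} \ {ball_in(b1,rmD), free(right)} = {ball_in(b4,rmD)}
  ∪ pre   = {ball_in(b4,rmD)} ∪ {carry(b1,right), robot_in(rmD)}
          = {ball_in(b4,rmD), carry(b1,right), robot_in(rmD)}

== RESULT ==
["ball_in(b4,rmD)", "carry(b1,right)", "robot_in(rmD)"]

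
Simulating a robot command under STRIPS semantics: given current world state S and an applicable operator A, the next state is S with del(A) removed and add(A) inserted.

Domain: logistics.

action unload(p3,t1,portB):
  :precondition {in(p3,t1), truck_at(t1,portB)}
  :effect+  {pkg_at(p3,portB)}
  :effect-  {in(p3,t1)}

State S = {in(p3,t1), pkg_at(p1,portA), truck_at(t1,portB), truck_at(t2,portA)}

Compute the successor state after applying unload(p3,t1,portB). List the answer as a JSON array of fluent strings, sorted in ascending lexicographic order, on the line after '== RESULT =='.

Compute (S \ del) ∪ add:
  pre ⊆ S: {in(p3,t1), truck_at(t1,portB)} ⊆ S  — applicable
  S \ del = {pkg_at(p1,portA), truck_at(t1,portB), truck_at(t2,portA)}
  ∪ add   = {pkg_at(p1,portA), pkg_at(p3,portB), truck_at(t1,portB), truck_at(t2,portA)}

== RESULT ==
["pkg_at(p1,portA)", "pkg_at(p3,portB)", "truck_at(t1,portB)", "truck_at(t2,portA)"]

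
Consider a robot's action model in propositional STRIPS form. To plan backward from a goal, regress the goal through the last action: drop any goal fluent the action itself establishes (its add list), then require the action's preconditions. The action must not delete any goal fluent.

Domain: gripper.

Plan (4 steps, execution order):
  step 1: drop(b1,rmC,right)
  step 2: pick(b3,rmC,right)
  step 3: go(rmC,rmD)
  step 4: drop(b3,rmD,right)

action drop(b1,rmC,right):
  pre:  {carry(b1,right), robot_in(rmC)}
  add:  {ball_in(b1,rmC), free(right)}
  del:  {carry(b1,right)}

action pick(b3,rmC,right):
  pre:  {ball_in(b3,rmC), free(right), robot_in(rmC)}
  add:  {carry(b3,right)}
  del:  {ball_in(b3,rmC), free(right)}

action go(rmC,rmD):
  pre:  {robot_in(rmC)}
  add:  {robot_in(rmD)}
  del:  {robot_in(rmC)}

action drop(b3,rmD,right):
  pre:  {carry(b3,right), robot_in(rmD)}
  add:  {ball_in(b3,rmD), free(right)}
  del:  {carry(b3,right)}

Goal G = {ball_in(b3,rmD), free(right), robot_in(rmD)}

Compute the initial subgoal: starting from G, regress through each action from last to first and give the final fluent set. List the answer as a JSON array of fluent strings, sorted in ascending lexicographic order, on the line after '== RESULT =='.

Regress step by step:
  through step 4 (drop(b3,rmD,right)): drop {ball_in(b3,rmD), free(right)}, keep {robot_in(rmD)}, require {carry(b3,right), robot_in(rmD)}
    → {carry(b3,right), robot_in(rmD)}
  through step 3 (go(rmC,rmD)): drop {robot_in(rmD)}, keep {carry(b3,right)}, require {robot_in(rmC)}
    → {carry(b3,right), robot_in(rmC)}
  through step 2 (pick(b3,rmC,right)): drop {carry(b3,right)}, keep {robot_in(rmC)}, require {ball_in(b3,rmC), free(right), robot_in(rmC)}
    → {ball_in(b3,rmC), free(right), robot_in(rmC)}
  through step 1 (drop(b1,rmC,right)): drop {free(right)}, keep {ball_in(b3,rmC), robot_in(rmC)}, require {carry(b1,right), robot_in(rmC)}
    → {ball_in(b3,rmC), carry(b1,right), robot_in(rmC)}

== RESULT ==
["ball_in(b3,rmC)", "carry(b1,right)", "robot_in(rmC)"]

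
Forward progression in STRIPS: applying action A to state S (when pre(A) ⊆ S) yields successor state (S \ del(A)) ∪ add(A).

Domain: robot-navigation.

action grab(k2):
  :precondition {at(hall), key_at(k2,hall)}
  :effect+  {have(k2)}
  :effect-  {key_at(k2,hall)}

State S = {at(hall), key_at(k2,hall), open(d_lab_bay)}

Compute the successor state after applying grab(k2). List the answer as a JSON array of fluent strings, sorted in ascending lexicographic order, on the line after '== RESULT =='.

Progress:
  pre ⊆ S: {at(hall), key_at(k2,hall)} ⊆ S  — applicable
  S \ del = {at(hall), open(d_lab_bay)}
  ∪ add   = {at(hall), have(k2), open(d_lab_bay)}

== RESULT ==
["at(hall)", "have(k2)", "open(d_lab_bay)"]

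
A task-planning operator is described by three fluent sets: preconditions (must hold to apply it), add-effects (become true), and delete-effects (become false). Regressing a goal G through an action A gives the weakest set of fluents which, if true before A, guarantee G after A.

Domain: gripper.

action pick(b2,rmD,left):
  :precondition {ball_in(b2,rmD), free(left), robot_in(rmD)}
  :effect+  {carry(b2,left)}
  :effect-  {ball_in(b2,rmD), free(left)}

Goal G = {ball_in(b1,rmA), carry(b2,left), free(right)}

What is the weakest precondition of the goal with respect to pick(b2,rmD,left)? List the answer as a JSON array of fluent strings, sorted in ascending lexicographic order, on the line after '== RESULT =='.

Compute (G \ add) ∪ pre:
  G ∩ del = {}  (empty — regression defined)
  G \ add = {ball_in(b1,rmA), carry(b2,left), free(right)} \ {carry(b2,left)} = {ball_in(b1,rmA), free(right)}
  ∪ pre   = {ball_in(b1,rmA), free(right)} ∪ {ball_in(b2,rmD), free(left), robot_in(rmD)}
          = {ball_in(b1,rmA), ball_in(b2,rmD), free(left), free(right), robot_in(rmD)}

== RESULT ==
["ball_in(b1,rmA)", "ball_in(b2,rmD)", "free(left)", "free(right)", "robot_in(rmD)"]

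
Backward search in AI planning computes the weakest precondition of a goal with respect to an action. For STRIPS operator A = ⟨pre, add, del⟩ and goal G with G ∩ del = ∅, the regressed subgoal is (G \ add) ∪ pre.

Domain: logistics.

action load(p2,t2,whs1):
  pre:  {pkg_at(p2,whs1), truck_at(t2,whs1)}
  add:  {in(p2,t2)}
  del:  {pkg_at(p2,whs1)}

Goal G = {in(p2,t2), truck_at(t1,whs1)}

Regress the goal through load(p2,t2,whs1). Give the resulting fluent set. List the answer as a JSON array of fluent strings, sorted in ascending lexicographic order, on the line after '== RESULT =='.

Compute (G \ add) ∪ pre:
  G ∩ del = {}  (empty — regression defined)
  G \ add = {in(p2,t2), truck_at(t1,whs1)} \ {in(p2,t2)} = {truck_at(t1,whs1)}
  ∪ pre   = {truck_at(t1,whs1)} ∪ {pkg_at(p2,whs1), truck_at(t2,whs1)}
          = {pkg_at(p2,whs1), truck_at(t1,whs1), truck_at(t2,whs1)}

== RESULT ==
["pkg_at(p2,whs1)", "truck_at(t1,whs1)", "truck_at(t2,whs1)"]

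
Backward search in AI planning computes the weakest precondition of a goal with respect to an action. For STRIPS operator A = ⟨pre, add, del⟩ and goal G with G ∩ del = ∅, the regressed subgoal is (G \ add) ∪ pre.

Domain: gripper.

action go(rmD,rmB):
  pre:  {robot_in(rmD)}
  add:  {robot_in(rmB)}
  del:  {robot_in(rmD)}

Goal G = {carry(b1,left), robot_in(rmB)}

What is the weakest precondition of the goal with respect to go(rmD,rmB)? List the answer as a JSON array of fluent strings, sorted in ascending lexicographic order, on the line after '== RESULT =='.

Compute (G \ add) ∪ pre:
  G ∩ del = {}  (empty — regression defined)
  G \ add = {carry(b1,left), robot_in(rmB)} \ {robot_in(rmB)} = {carry(b1,left)}
  ∪ pre   = {carry(b1,left)} ∪ {robot_in(rmD)}
          = {carry(b1,left), robot_in(rmD)}

== RESULT ==
["carry(b1,left)", "robot_in(rmD)"]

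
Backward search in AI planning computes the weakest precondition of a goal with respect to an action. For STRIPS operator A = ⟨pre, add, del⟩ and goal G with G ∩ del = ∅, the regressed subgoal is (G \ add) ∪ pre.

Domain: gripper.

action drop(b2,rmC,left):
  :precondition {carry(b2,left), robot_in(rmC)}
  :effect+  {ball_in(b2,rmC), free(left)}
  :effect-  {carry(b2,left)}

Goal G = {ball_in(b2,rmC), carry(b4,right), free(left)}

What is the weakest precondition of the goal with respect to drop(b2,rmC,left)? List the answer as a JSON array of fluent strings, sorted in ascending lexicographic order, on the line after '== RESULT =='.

Regress:
  G ∩ del = {}  (empty — regression defined)
  G \ add = {ball_in(b2,rmC), carry(b4,right), free(left)} \ {ball_in(b2,rmC), free(left)} = {carry(b4,right)}
  ∪ pre   = {carry(b4,right)} ∪ {carry(b2,left), robot_in(rmC)}
          = {carry(b2,left), carry(b4,right), robot_in(rmC)}

== RESULT ==
["carry(b2,left)", "carry(b4,right)", "robot_in(rmC)"]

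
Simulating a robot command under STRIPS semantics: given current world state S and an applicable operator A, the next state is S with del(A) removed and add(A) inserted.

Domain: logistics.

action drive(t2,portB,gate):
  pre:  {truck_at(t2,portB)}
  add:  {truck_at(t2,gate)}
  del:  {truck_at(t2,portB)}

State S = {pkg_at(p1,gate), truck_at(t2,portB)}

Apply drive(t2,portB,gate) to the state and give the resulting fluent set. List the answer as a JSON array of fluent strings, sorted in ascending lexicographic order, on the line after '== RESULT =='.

Compute (S \ del) ∪ add:
  pre ⊆ S: {truck_at(t2,portB)} ⊆ S  — applicable
  S \ del = {pkg_at(p1,gate)}
  ∪ add   = {pkg_at(p1,gate), truck_at(t2,gate)}

== RESULT ==
["pkg_at(p1,gate)", "truck_at(t2,gate)"]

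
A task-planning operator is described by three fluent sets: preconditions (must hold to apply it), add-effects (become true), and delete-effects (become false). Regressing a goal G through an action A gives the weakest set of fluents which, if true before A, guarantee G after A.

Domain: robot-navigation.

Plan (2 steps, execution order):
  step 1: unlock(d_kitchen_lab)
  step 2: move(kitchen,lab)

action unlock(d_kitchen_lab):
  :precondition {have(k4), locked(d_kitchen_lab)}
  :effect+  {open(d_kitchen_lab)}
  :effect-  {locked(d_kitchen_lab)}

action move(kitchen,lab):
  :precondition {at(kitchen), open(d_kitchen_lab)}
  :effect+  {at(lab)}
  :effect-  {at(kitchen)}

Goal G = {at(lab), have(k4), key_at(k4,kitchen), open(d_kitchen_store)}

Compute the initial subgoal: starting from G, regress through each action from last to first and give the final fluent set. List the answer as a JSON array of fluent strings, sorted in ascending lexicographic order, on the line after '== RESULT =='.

Regress step by step:
  through step 2 (move(kitchen,lab)): drop {at(lab)}, keep {have(k4), key_at(k4,kitchen), open(d_kitchen_store)}, require {at(kitchen), open(d_kitchen_lab)}
    → {at(kitchen), have(k4), key_at(k4,kitchen), open(d_kitchen_lab), open(d_kitchen_store)}
  through step 1 (unlock(d_kitchen_lab)): drop {open(d_kitchen_lab)}, keep {at(kitchen), have(k4), key_at(k4,kitchen), open(d_kitchen_store)}, require {have(k4), locked(d_kitchen_lab)}
    → {at(kitchen), have(k4), key_at(k4,kitchen), locked(d_kitchen_lab), open(d_kitchen_store)}

== RESULT ==
["at(kitchen)", "have(k4)", "key_at(k4,kitchen)", "locked(d_kitchen_lab)", "open(d_kitchen_store)"]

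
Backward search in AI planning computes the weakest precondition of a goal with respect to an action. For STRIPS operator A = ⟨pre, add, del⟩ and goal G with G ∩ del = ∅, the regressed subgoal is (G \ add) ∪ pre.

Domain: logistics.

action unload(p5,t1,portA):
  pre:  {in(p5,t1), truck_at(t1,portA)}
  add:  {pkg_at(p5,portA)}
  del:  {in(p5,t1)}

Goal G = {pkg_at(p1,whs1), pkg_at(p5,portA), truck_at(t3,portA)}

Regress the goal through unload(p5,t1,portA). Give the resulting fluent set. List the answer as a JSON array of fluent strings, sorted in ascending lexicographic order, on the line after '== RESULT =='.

Regress:
  G ∩ del = {}  (empty — regression defined)
  G \ add = {pkg_at(p1,whs1), pkg_at(p5,portA), truck_at(t3,portA)} \ {pkg_at(p5,portA)} = {pkg_at(p1,whs1), truck_at(t3,portA)}
  ∪ pre   = {pkg_at(p1,whs1), truck_at(t3,portA)} ∪ {in(p5,t1), truck_at(t1,portA)}
          = {in(p5,t1), pkg_at(p1,whs1), truck_at(t1,portA), truck_at(t3,portA)}

== RESULT ==
["in(p5,t1)", "pkg_at(p1,whs1)", "truck_at(t1,portA)", "truck_at(t3,portA)"]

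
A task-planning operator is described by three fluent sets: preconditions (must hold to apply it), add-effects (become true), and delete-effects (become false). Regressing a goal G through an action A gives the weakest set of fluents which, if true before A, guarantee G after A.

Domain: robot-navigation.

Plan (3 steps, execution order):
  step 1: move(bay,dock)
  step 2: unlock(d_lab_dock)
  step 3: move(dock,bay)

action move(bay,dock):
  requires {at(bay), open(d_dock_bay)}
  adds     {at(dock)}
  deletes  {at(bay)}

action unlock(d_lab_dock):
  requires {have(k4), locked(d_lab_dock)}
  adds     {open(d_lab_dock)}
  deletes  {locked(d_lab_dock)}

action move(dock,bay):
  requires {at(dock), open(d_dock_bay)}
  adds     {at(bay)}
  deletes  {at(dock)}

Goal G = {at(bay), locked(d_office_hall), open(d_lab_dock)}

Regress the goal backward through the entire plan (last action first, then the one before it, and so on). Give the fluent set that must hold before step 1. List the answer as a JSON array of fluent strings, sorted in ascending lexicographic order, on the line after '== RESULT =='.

Regress step by step:
  through step 3 (move(dock,bay)): drop {at(bay)}, keep {locked(d_office_hall), open(d_lab_dock)}, require {at(dock), open(d_dock_bay)}
    → {at(dock), locked(d_office_hall), open(d_dock_bay), open(d_lab_dock)}
  through step 2 (unlock(d_lab_dock)): drop {open(d_lab_dock)}, keep {at(dock), locked(d_office_hall), open(d_dock_bay)}, require {have(k4), locked(d_lab_dock)}
    → {at(dock), have(k4), locked(d_lab_dock), locked(d_office_hall), open(d_dock_bay)}
  through step 1 (move(bay,dock)): drop {at(dock)}, keep {have(k4), locked(d_lab_dock), locked(d_office_hall), open(d_dock_bay)}, require {at(bay), open(d_dock_bay)}
    → {at(bay), have(k4), locked(d_lab_dock), locked(d_office_hall), open(d_dock_bay)}

== RESULT ==
["at(bay)", "have(k4)", "locked(d_lab_dock)", "locked(d_office_hall)", "open(d_dock_bay)"]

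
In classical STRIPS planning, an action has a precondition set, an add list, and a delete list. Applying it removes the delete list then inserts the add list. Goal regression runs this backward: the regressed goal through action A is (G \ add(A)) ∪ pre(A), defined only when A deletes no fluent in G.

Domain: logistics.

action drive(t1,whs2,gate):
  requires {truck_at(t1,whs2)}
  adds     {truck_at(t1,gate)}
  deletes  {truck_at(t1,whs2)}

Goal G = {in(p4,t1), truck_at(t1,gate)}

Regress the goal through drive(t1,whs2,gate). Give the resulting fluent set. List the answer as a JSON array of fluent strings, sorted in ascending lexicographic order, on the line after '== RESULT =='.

Regress:
  G ∩ del = {}  (empty — regression defined)
  G \ add = {in(p4,t1), truck_at(t1,gate)} \ {truck_at(t1,gate)} = {in(p4,t1)}
  ∪ pre   = {in(p4,t1)} ∪ {truck_at(t1,whs2)}
          = {in(p4,t1), truck_at(t1,whs2)}

== RESULT ==
["in(p4,t1)", "truck_at(t1,whs2)"]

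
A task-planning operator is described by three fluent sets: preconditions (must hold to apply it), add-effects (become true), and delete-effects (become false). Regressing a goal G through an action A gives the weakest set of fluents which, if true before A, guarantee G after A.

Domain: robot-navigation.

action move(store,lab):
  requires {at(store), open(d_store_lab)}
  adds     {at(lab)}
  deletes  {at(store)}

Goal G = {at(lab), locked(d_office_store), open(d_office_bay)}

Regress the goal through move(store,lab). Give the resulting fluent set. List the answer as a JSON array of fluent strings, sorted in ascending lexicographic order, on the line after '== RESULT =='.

Compute (G \ add) ∪ pre:
  G ∩ del = {}  (empty — regression defined)
  G \ add = {at(lab), locked(d_office_store), open(d_office_bay)} \ {at(lab)} = {locked(d_office_store), open(d_office_bay)}
  ∪ pre   = {locked(d_office_store), open(d_office_bay)} ∪ {at(store), open(d_store_lab)}
          = {at(store), locked(d_office_store), open(d_office_bay), open(d_store_lab)}

== RESULT ==
["at(store)", "locked(d_office_store)", "open(d_office_bay)", "open(d_store_lab)"]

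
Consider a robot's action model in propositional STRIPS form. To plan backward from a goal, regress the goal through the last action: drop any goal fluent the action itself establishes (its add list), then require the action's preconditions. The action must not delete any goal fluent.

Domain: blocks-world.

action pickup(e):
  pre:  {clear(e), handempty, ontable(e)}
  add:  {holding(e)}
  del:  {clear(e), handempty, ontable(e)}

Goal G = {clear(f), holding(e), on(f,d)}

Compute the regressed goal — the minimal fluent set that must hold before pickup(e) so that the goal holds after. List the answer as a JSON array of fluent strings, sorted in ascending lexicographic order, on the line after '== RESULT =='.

Compute (G \ add) ∪ pre:
  G ∩ del = {}  (empty — regression defined)
  G \ add = {clear(f), holding(e), on(f,d)} \ {holding(e)} = {clear(f), on(f,d)}
  ∪ pre   = {clear(f), on(f,d)} ∪ {clear(e), handempty, ontable(e)}
          = {clear(e), clear(f), handempty, on(f,d), ontable(e)}

== RESULT ==
["clear(e)", "clear(f)", "handempty", "on(f,d)", "ontable(e)"]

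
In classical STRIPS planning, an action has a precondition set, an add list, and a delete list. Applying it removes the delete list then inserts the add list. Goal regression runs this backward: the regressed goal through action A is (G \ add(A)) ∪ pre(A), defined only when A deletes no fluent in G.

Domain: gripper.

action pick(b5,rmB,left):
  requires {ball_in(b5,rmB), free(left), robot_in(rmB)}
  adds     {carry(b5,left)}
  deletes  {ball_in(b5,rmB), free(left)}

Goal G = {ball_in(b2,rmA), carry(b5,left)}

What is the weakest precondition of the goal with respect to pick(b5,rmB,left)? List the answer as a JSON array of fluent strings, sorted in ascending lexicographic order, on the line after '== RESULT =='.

Regress:
  G ∩ del = {}  (empty — regression defined)
  G \ add = {ball_in(b2,rmA), carry(b5,left)} \ {carry(b5,left)} = {ball_in(b2,rmA)}
  ∪ pre   = {ball_in(b2,rmA)} ∪ {ball_in(b5,rmB), free(left), robot_in(rmB)}
          = {ball_in(b2,rmA), ball_in(b5,rmB), free(left), robot_in(rmB)}

== RESULT ==
["ball_in(b2,rmA)", "ball_in(b5,rmB)", "free(left)", "robot_in(rmB)"]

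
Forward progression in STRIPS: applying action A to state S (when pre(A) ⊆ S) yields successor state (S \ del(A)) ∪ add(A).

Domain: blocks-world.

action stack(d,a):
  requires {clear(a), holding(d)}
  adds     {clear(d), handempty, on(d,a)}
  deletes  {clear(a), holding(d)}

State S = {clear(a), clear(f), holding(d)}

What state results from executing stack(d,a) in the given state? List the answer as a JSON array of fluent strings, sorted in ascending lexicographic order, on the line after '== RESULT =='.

Compute (S \ del) ∪ add:
  pre ⊆ S: {clear(a), holding(d)} ⊆ S  — applicable
  S \ del = {clear(f)}
  ∪ add   = {clear(d), clear(f), handempty, on(d,a)}

== RESULT ==
["clear(d)", "clear(f)", "handempty", "on(d,a)"]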